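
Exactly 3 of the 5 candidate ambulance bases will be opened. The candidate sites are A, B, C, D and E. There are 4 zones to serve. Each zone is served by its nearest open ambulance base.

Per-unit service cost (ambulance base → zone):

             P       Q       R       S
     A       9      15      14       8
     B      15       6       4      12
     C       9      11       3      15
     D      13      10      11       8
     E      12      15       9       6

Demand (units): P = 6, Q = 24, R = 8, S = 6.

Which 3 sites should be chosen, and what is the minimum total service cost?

With exactly 3 open, each zone uses its cheapest among the chosen.
{B, C, E}: P→C 9·6=54, Q→B 6·24=144, R→C 3·8=24, S→E 6·6=36. Service cost 258.
{A, B, E}: service cost 266
{A, B, C}: service cost 270
Among all 10 size-3 choices, {B, C, E} is lowest.

Choose B, C and E; total service cost 258.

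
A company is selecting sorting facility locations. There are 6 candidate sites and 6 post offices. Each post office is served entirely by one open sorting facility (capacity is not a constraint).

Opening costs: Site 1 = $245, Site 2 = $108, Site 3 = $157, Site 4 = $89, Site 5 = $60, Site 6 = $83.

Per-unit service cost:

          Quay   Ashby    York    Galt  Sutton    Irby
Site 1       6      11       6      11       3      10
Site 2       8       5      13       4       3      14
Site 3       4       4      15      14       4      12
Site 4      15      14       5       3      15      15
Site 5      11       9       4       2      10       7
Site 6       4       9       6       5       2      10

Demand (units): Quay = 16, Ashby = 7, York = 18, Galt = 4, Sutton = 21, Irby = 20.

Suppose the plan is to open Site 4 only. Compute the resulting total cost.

Total cost: 1144

Each post office is assigned to its cheapest site among the open ones.
{Site 4}: Quay→Site 4 15·16=240, Ashby→Site 4 14·7=98, York→Site 4 5·18=90, Galt→Site 4 3·4=12, Sutton→Site 4 15·21=315, Irby→Site 4 15·20=300. Service 1055; fixed 89; total 1144.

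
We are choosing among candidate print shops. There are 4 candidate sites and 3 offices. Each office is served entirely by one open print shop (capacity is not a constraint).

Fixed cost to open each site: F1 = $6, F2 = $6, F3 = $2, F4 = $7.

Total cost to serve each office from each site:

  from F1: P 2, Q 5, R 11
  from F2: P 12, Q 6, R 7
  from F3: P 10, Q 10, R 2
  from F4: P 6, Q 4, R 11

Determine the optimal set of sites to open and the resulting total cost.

For any fixed open set, each office goes to its cheapest open site; total = fixed + service.
{F1, F3}: P→F1 2, Q→F1 5, R→F3 2. Service 9; fixed 8; total 17.
{F3, F4}: service 12 + fixed 9 = 21
{F1, F2, F3}: P→F1 2, Q→F1 5, R→F3 2. Service 9; fixed 14; total 23.
{F1, F2, F3, F4}: service 8 + fixed 21 = 29
(All 15 nonempty subsets were checked; F1 and F3 is lowest.)

Open F1 and F3; minimum total cost 17.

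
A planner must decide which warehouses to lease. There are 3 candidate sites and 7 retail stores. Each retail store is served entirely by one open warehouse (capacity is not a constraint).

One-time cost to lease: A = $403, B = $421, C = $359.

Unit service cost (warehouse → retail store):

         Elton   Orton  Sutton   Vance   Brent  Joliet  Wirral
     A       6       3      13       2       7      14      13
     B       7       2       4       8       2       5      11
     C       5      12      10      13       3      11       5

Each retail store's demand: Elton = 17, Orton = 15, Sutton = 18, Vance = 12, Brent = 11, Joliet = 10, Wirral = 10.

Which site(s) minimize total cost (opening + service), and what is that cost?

Open B only; minimum total cost 920.

For any fixed open set, each retail store goes to its cheapest open site; total = fixed + service.
{B}: Elton→B 7·17=119, Orton→B 2·15=30, Sutton→B 4·18=72, Vance→B 8·12=96, Brent→B 2·11=22, Joliet→B 5·10=50, Wirral→B 11·10=110. Service 499; fixed 421; total 920.
{C}: Elton→C 5·17=85, Orton→C 12·15=180, Sutton→C 10·18=180, Vance→C 13·12=156, Brent→C 3·11=33, Joliet→C 11·10=110, Wirral→C 5·10=50. Service 794; fixed 359; total 1153.
{A}: service 752 + fixed 403 = 1155
{A, B, C}: service 333 + fixed 1183 = 1516
No other subset beats 920.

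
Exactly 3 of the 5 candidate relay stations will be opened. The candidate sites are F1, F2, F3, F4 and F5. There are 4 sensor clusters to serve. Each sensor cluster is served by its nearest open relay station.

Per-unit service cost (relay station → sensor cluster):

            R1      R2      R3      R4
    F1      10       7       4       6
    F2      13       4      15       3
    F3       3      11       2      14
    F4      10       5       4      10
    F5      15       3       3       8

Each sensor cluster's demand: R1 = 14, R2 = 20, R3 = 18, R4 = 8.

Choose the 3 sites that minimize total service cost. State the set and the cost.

Choose F2, F3 and F5; total service cost 162.

With exactly 3 open, each sensor cluster uses its cheapest among the chosen.
{F2, F3, F5}: R1→F3 3·14=42, R2→F5 3·20=60, R3→F3 2·18=36, R4→F2 3·8=24. Service cost 162.
{F1, F2, F3}: service cost 182
{F2, F3, F4}: service cost 182
Among all 10 size-3 choices, {F2, F3, F5} is lowest.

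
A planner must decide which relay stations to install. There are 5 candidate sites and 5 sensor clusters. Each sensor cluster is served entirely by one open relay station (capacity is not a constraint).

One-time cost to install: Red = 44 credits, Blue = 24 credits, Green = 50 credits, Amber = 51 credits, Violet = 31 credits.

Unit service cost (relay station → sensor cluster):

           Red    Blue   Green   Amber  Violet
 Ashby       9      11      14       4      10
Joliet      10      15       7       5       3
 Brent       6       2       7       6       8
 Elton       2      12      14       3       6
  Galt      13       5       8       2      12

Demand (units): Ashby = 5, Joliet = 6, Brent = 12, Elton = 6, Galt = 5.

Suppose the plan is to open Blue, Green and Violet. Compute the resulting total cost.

Total cost: 258

Each sensor cluster is assigned to its cheapest site among the open ones.
{Blue, Green, Violet}: Ashby→Violet 10·5=50, Joliet→Violet 3·6=18, Brent→Blue 2·12=24, Elton→Violet 6·6=36, Galt→Blue 5·5=25. Service 153; fixed 105; total 258.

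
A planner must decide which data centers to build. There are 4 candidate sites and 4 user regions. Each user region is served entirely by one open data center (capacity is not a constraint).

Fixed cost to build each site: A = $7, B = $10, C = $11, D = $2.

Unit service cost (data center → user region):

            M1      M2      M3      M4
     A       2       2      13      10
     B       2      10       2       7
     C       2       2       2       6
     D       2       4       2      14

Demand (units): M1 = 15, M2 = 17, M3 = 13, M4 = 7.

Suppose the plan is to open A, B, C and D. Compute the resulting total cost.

Each user region is assigned to its cheapest site among the open ones.
{A, B, C, D}: M1→A 2·15=30, M2→A 2·17=34, M3→B 2·13=26, M4→C 6·7=42. Service 132; fixed 30; total 162.

Total cost: 162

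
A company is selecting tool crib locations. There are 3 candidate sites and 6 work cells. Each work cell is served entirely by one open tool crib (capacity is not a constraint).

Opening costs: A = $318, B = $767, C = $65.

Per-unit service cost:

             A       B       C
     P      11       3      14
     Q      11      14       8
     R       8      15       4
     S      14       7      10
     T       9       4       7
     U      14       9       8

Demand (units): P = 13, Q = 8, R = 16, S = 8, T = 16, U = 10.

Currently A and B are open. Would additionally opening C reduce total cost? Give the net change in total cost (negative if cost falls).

Yes — net change −33 (cost falls by 33).

Current service cost with {A, B}: 465.
Adding C: each work cell re-picks its cheapest; new service cost 367, saving 98.
Extra fixed cost: 65. Net change = 65 − 98 = -33.
(Totals: 1550 → 1517.)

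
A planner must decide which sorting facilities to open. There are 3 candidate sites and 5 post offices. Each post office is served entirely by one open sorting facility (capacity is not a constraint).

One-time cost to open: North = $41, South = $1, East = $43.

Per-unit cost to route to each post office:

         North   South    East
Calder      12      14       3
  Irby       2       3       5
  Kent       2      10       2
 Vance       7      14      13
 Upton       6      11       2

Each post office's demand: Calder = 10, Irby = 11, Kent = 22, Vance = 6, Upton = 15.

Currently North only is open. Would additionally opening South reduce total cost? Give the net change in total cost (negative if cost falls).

Current service cost with {North}: 318.
Adding South: each post office re-picks its cheapest; new service cost 318, saving 0.
Extra fixed cost: 1. Net change = 1 − 0 = 1.
(Totals: 359 → 360.)

No — net change +1 (cost rises by 1).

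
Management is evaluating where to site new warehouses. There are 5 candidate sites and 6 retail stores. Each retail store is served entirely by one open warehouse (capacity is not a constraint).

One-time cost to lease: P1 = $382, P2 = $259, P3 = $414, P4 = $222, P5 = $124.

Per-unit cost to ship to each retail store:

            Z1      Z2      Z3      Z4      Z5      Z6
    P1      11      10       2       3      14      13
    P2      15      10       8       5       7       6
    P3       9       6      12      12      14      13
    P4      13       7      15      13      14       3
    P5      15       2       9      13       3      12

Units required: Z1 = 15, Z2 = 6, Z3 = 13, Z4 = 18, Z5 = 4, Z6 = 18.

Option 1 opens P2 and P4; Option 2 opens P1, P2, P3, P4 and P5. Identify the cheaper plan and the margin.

Option 1 is cheaper by 700.

Option 1: {P2, P4}: Z1→P4 13·15=195, Z2→P4 7·6=42, Z3→P2 8·13=104, Z4→P2 5·18=90, Z5→P2 7·4=28, Z6→P4 3·18=54. Service 513; fixed 481; total 994.
Option 2: {P1, P2, P3, P4, P5}: Z1→P3 9·15=135, Z2→P5 2·6=12, Z3→P1 2·13=26, Z4→P1 3·18=54, Z5→P5 3·4=12, Z6→P4 3·18=54. Service 293; fixed 1401; total 1694.
Difference: |994 − 1694| = 700.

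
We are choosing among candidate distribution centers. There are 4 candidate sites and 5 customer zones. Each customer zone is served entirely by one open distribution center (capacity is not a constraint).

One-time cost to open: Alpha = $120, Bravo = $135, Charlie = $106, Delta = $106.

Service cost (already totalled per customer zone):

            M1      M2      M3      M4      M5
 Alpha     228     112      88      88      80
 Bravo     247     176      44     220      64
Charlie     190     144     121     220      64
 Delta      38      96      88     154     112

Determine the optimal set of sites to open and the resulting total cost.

For any fixed open set, each customer zone goes to its cheapest open site; total = fixed + service.
{Delta}: M1→Delta 38, M2→Delta 96, M3→Delta 88, M4→Delta 154, M5→Delta 112. Service 488; fixed 106; total 594.
{Alpha, Delta}: service 390 + fixed 226 = 616
{Bravo, Delta}: M1→Delta 38, M2→Delta 96, M3→Bravo 44, M4→Delta 154, M5→Bravo 64. Service 396; fixed 241; total 637.
{Alpha, Bravo, Charlie, Delta}: service 330 + fixed 467 = 797
No other subset beats 594.

Open Delta only; minimum total cost 594.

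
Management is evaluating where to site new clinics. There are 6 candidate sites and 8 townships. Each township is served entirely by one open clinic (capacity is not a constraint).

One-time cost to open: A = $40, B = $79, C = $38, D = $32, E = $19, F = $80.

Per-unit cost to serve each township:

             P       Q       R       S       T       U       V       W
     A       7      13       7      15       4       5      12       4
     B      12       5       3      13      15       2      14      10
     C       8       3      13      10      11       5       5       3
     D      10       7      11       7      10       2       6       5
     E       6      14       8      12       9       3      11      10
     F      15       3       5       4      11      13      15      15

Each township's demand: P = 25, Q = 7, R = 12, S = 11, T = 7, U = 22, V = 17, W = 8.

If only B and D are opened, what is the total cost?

Each township is assigned to its cheapest site among the open ones.
{B, D}: P→D 10·25=250, Q→B 5·7=35, R→B 3·12=36, S→D 7·11=77, T→D 10·7=70, U→B 2·22=44, V→D 6·17=102, W→D 5·8=40. Service 654; fixed 111; total 765.

Total cost: 765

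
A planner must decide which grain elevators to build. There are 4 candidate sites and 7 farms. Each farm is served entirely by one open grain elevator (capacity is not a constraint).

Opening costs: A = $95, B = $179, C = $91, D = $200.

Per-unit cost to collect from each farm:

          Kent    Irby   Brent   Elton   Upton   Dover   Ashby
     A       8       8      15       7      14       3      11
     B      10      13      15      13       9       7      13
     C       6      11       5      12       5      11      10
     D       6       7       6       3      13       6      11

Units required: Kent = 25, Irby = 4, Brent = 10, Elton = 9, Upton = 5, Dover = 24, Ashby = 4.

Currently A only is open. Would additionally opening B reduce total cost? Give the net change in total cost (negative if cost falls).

Current service cost with {A}: 631.
Adding B: each farm re-picks its cheapest; new service cost 606, saving 25.
Extra fixed cost: 179. Net change = 179 − 25 = 154.
(Totals: 726 → 880.)

No — net change +154 (cost rises by 154).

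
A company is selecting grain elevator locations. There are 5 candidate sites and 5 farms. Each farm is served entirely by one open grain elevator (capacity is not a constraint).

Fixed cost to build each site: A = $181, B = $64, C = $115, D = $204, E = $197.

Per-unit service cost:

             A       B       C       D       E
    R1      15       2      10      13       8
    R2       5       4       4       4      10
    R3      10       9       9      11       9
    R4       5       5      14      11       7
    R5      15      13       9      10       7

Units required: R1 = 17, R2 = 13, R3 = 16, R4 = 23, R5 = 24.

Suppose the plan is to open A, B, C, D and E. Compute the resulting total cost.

Each farm is assigned to its cheapest site among the open ones.
{A, B, C, D, E}: R1→B 2·17=34, R2→B 4·13=52, R3→B 9·16=144, R4→A 5·23=115, R5→E 7·24=168. Service 513; fixed 761; total 1274.

Total cost: 1274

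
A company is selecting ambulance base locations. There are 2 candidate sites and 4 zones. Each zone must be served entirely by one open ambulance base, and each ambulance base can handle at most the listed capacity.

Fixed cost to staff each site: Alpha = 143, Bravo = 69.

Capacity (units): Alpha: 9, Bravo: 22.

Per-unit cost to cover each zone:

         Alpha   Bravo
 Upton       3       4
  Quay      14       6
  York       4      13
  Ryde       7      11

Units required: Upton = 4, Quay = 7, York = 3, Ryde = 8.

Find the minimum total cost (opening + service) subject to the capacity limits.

Open {Bravo}: Upton→Bravo 4·4=16, Quay→Bravo 6·7=42, York→Bravo 13·3=39, Ryde→Bravo 11·8=88.
Loads: Bravo carries 22/22. Service 185; fixed 69; total 254.
Next best feasible plan costs 365.

Minimum total cost: 254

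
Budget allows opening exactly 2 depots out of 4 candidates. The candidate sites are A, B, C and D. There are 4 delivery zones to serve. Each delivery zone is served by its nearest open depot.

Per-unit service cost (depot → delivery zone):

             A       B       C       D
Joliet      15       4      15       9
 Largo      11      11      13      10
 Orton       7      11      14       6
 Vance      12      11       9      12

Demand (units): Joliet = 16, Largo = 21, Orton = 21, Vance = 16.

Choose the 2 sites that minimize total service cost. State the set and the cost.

Choose B and D; total service cost 576.

With exactly 2 open, each delivery zone uses its cheapest among the chosen.
{B, D}: Joliet→B 4·16=64, Largo→D 10·21=210, Orton→D 6·21=126, Vance→B 11·16=176. Service cost 576.
{A, B}: service cost 618
{C, D}: service cost 624
Among all 6 size-2 choices, {B, D} is lowest.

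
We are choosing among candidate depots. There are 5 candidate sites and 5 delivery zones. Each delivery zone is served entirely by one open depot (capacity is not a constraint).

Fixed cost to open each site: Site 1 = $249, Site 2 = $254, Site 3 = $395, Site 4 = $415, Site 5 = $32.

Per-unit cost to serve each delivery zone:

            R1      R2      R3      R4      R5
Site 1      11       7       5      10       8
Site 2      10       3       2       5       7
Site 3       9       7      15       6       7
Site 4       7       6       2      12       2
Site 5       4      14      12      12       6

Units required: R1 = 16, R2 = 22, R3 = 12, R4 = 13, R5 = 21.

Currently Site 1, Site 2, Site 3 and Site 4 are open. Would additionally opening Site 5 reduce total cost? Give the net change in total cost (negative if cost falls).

Yes — net change −16 (cost falls by 16).

Current service cost with {Site 1, Site 2, Site 3, Site 4}: 309.
Adding Site 5: each delivery zone re-picks its cheapest; new service cost 261, saving 48.
Extra fixed cost: 32. Net change = 32 − 48 = -16.
(Totals: 1622 → 1606.)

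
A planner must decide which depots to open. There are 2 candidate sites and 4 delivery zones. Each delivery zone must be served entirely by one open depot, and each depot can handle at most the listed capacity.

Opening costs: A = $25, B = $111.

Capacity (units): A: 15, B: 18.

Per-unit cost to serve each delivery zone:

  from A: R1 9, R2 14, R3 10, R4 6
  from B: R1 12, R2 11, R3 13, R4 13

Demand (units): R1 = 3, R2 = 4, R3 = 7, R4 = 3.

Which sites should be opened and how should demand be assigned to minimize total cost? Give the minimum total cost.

Open {A, B}: R1→A 9·3=27, R2→B 11·4=44, R3→A 10·7=70, R4→A 6·3=18.
Loads: A carries 13/15, B carries 4/18. Service 159; fixed 136; total 295.
Next best feasible plan costs 304.

Minimum total cost: 295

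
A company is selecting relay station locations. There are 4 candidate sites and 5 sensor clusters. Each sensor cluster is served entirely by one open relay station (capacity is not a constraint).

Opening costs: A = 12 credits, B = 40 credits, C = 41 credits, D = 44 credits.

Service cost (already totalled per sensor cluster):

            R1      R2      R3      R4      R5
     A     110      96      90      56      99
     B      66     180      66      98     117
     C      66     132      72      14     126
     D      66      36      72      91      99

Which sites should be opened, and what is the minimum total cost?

For any fixed open set, each sensor cluster goes to its cheapest open site; total = fixed + service.
{C, D}: R1→C 66, R2→D 36, R3→C 72, R4→C 14, R5→D 99. Service 287; fixed 85; total 372.
{A, C, D}: service 287 + fixed 97 = 384
{A, D}: R1→D 66, R2→D 36, R3→D 72, R4→A 56, R5→A 99. Service 329; fixed 56; total 385.
{A, B, C, D}: service 281 + fixed 137 = 418
(All 15 nonempty subsets were checked; C and D is lowest.)

Open C and D; minimum total cost 372.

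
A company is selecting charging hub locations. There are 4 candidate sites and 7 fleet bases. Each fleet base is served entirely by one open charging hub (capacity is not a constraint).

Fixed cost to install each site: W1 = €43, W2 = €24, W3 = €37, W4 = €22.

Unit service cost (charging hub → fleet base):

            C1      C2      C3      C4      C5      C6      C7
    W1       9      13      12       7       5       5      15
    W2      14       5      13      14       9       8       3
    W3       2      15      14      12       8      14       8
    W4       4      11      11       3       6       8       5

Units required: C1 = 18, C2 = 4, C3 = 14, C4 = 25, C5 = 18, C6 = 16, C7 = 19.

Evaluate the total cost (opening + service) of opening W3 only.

Each fleet base is assigned to its cheapest site among the open ones.
{W3}: C1→W3 2·18=36, C2→W3 15·4=60, C3→W3 14·14=196, C4→W3 12·25=300, C5→W3 8·18=144, C6→W3 14·16=224, C7→W3 8·19=152. Service 1112; fixed 37; total 1149.

Total cost: 1149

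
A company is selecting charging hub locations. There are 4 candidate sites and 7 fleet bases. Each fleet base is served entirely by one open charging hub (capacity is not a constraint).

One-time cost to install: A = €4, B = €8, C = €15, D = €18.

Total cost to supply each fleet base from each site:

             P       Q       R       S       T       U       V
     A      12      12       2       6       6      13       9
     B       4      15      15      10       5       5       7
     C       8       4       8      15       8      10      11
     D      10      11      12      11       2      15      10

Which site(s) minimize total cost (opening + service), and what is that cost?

Open A and B; minimum total cost 53.

For any fixed open set, each fleet base goes to its cheapest open site; total = fixed + service.
{A, B}: P→B 4, Q→A 12, R→A 2, S→A 6, T→B 5, U→B 5, V→B 7. Service 41; fixed 12; total 53.
{A, B, C}: P→B 4, Q→C 4, R→A 2, S→A 6, T→B 5, U→B 5, V→B 7. Service 33; fixed 27; total 60.
{A}: service 60 + fixed 4 = 64
{A, B, C, D}: service 30 + fixed 45 = 75
(All 15 nonempty subsets were checked; A and B is lowest.)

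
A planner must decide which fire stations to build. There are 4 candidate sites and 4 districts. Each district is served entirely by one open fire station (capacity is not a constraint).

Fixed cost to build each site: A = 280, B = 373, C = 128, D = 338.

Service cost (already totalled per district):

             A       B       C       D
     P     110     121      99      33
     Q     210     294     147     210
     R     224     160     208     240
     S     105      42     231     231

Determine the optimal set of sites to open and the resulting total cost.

For any fixed open set, each district goes to its cheapest open site; total = fixed + service.
{C}: P→C 99, Q→C 147, R→C 208, S→C 231. Service 685; fixed 128; total 813.
{A}: service 649 + fixed 280 = 929
{B, C}: P→C 99, Q→C 147, R→B 160, S→B 42. Service 448; fixed 501; total 949.
{A, B, C, D}: service 382 + fixed 1119 = 1501
(All 15 nonempty subsets were checked; C only is lowest.)

Open C only; minimum total cost 813.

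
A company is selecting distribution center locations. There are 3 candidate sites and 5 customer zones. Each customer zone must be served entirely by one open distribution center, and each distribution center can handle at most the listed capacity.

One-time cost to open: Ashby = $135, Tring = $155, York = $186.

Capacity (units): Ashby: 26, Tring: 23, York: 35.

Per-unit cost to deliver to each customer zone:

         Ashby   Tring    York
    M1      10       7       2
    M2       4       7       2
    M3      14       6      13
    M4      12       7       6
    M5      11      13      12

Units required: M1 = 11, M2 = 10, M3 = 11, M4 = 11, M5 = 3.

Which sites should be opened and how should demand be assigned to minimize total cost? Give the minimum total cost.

Minimum total cost: 551

Open {Tring, York}: M1→York 2·11=22, M2→York 2·10=20, M3→Tring 6·11=66, M4→York 6·11=66, M5→York 12·3=36.
Loads: Tring carries 11/23, York carries 35/35. Service 210; fixed 341; total 551.
Next best feasible plan costs 554.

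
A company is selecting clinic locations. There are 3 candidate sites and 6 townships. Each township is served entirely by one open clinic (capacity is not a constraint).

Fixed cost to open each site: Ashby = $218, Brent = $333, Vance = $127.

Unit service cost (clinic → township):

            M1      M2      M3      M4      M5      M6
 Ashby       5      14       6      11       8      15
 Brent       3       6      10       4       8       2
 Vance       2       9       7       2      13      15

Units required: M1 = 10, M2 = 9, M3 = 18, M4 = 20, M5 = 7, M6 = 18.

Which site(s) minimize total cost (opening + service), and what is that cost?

For any fixed open set, each township goes to its cheapest open site; total = fixed + service.
{Vance}: M1→Vance 2·10=20, M2→Vance 9·9=81, M3→Vance 7·18=126, M4→Vance 2·20=40, M5→Vance 13·7=91, M6→Vance 15·18=270. Service 628; fixed 127; total 755.
{Brent}: service 436 + fixed 333 = 769
{Brent, Vance}: service 332 + fixed 460 = 792
{Ashby, Brent, Vance}: service 314 + fixed 678 = 992
(All 7 nonempty subsets were checked; Vance only is lowest.)

Open Vance only; minimum total cost 755.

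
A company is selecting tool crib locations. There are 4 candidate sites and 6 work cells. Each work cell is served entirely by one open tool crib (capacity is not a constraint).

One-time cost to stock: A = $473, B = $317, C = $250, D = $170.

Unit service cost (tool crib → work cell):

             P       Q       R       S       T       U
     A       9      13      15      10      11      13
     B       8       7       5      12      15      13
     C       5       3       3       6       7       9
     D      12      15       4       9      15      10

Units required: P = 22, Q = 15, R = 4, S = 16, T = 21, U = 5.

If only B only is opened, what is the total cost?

Total cost: 1190

Each work cell is assigned to its cheapest site among the open ones.
{B}: P→B 8·22=176, Q→B 7·15=105, R→B 5·4=20, S→B 12·16=192, T→B 15·21=315, U→B 13·5=65. Service 873; fixed 317; total 1190.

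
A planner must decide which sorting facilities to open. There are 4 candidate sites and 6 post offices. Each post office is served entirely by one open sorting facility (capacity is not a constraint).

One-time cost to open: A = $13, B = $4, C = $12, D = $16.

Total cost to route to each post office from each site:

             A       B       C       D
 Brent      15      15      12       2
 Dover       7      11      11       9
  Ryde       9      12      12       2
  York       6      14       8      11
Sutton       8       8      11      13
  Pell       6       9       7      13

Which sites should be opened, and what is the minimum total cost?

For any fixed open set, each post office goes to its cheapest open site; total = fixed + service.
{A, D}: Brent→D 2, Dover→A 7, Ryde→D 2, York→A 6, Sutton→A 8, Pell→A 6. Service 31; fixed 29; total 60.
{B, D}: service 41 + fixed 20 = 61
{A}: Brent→A 15, Dover→A 7, Ryde→A 9, York→A 6, Sutton→A 8, Pell→A 6. Service 51; fixed 13; total 64.
{A, B, C, D}: service 31 + fixed 45 = 76
(All 15 nonempty subsets were checked; A and D is lowest.)

Open A and D; minimum total cost 60.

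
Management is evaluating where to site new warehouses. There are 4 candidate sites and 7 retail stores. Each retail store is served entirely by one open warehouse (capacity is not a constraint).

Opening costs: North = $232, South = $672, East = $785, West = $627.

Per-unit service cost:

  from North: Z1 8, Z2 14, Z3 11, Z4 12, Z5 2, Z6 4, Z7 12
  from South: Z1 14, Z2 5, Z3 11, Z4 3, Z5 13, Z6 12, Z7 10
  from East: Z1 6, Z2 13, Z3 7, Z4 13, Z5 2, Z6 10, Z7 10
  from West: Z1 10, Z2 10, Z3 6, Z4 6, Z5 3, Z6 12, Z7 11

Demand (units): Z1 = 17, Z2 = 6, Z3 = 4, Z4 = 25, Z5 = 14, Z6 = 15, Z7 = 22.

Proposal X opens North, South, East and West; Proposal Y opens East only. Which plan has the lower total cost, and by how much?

Proposal Y is cheaper by 1139.

Proposal X: {North, South, East, West}: Z1→East 6·17=102, Z2→South 5·6=30, Z3→West 6·4=24, Z4→South 3·25=75, Z5→North 2·14=28, Z6→North 4·15=60, Z7→South 10·22=220. Service 539; fixed 2316; total 2855.
Proposal Y: {East}: Z1→East 6·17=102, Z2→East 13·6=78, Z3→East 7·4=28, Z4→East 13·25=325, Z5→East 2·14=28, Z6→East 10·15=150, Z7→East 10·22=220. Service 931; fixed 785; total 1716.
Difference: |2855 − 1716| = 1139.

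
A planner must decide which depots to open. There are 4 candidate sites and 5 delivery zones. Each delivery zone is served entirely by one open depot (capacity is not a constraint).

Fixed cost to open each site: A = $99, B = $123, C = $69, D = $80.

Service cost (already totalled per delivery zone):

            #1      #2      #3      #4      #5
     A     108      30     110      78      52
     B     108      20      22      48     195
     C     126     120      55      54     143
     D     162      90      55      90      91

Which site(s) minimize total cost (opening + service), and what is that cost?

Open A and C; minimum total cost 467.

For any fixed open set, each delivery zone goes to its cheapest open site; total = fixed + service.
{A, C}: #1→A 108, #2→A 30, #3→C 55, #4→C 54, #5→A 52. Service 299; fixed 168; total 467.
{A, B}: #1→A 108, #2→B 20, #3→B 22, #4→B 48, #5→A 52. Service 250; fixed 222; total 472.
{A}: #1→A 108, #2→A 30, #3→A 110, #4→A 78, #5→A 52. Service 378; fixed 99; total 477.
{A, B, C, D}: service 250 + fixed 371 = 621
(All 15 nonempty subsets were checked; A and C is lowest.)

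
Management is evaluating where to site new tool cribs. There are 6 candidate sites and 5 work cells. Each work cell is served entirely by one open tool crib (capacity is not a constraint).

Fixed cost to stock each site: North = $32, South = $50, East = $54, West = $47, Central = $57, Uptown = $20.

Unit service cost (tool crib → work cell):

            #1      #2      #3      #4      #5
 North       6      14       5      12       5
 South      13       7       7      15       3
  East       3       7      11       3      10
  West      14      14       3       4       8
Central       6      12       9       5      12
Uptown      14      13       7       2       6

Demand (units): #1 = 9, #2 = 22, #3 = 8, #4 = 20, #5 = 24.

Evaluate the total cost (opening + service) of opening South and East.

Each work cell is assigned to its cheapest site among the open ones.
{South, East}: #1→East 3·9=27, #2→South 7·22=154, #3→South 7·8=56, #4→East 3·20=60, #5→South 3·24=72. Service 369; fixed 104; total 473.

Total cost: 473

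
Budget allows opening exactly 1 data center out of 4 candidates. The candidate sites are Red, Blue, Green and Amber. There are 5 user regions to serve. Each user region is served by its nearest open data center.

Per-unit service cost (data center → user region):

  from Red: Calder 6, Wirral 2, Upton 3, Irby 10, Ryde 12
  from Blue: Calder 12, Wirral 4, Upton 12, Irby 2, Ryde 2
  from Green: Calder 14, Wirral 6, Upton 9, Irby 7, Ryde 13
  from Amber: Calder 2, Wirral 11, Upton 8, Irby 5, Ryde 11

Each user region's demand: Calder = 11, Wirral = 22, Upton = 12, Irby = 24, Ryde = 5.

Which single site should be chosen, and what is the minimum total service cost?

Choose Blue only; total service cost 422.

With exactly 1 open, each user region uses its cheapest among the chosen.
{Blue}: Calder→Blue 12·11=132, Wirral→Blue 4·22=88, Upton→Blue 12·12=144, Irby→Blue 2·24=48, Ryde→Blue 2·5=10. Service cost 422.
{Red}: service cost 446
{Amber}: service cost 535
Among all 4 size-1 choices, {Blue} is lowest.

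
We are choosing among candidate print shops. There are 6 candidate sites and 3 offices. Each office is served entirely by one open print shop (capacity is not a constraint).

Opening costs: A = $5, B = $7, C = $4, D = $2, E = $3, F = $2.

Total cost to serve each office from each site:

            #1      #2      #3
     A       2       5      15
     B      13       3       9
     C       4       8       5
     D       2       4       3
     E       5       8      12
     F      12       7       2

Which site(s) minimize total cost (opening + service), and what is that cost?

For any fixed open set, each office goes to its cheapest open site; total = fixed + service.
{D}: #1→D 2, #2→D 4, #3→D 3. Service 9; fixed 2; total 11.
{D, F}: service 8 + fixed 4 = 12
{D, E}: service 9 + fixed 5 = 14
{A, B, C, D, E, F}: #1→A 2, #2→B 3, #3→F 2. Service 7; fixed 23; total 30.
No other subset beats 11.

Open D only; minimum total cost 11.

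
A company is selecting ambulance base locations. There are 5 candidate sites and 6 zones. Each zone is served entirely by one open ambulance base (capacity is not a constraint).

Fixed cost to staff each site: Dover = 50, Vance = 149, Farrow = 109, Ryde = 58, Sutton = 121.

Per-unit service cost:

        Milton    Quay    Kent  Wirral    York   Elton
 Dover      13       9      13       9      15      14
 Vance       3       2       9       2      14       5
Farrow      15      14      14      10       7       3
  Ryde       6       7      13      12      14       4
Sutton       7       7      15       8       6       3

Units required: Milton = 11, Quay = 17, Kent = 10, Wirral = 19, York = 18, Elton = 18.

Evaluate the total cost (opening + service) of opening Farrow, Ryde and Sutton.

Total cost: 917

Each zone is assigned to its cheapest site among the open ones.
{Farrow, Ryde, Sutton}: Milton→Ryde 6·11=66, Quay→Ryde 7·17=119, Kent→Ryde 13·10=130, Wirral→Sutton 8·19=152, York→Sutton 6·18=108, Elton→Farrow 3·18=54. Service 629; fixed 288; total 917.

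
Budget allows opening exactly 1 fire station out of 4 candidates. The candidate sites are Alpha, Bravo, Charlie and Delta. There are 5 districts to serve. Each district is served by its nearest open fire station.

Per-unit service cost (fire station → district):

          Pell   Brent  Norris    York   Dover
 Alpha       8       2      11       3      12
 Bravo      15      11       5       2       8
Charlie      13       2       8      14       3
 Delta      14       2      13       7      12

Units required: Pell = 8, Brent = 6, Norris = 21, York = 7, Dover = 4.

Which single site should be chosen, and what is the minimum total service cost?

Choose Bravo only; total service cost 337.

With exactly 1 open, each district uses its cheapest among the chosen.
{Bravo}: Pell→Bravo 15·8=120, Brent→Bravo 11·6=66, Norris→Bravo 5·21=105, York→Bravo 2·7=14, Dover→Bravo 8·4=32. Service cost 337.
{Alpha}: service cost 376
{Charlie}: service cost 394
Among all 4 size-1 choices, {Bravo} is lowest.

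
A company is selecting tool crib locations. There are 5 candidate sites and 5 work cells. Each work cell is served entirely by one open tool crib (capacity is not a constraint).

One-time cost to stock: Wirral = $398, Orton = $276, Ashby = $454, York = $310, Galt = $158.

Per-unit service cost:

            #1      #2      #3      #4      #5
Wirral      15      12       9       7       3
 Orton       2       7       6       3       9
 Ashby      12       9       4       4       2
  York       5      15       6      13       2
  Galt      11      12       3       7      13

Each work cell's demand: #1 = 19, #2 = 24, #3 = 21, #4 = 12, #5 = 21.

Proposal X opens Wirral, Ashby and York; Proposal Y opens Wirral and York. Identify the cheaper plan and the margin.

Proposal Y is cheaper by 304.

Proposal X: {Wirral, Ashby, York}: #1→York 5·19=95, #2→Ashby 9·24=216, #3→Ashby 4·21=84, #4→Ashby 4·12=48, #5→Ashby 2·21=42. Service 485; fixed 1162; total 1647.
Proposal Y: {Wirral, York}: #1→York 5·19=95, #2→Wirral 12·24=288, #3→York 6·21=126, #4→Wirral 7·12=84, #5→York 2·21=42. Service 635; fixed 708; total 1343.
Difference: |1647 − 1343| = 304.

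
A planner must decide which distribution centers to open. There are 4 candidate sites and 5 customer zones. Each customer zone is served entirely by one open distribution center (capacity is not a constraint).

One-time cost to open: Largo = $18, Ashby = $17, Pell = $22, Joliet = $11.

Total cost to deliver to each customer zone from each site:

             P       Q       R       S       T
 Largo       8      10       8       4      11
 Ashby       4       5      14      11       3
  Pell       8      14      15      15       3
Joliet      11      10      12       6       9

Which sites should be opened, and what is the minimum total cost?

Open Ashby only; minimum total cost 54.

For any fixed open set, each customer zone goes to its cheapest open site; total = fixed + service.
{Ashby}: P→Ashby 4, Q→Ashby 5, R→Ashby 14, S→Ashby 11, T→Ashby 3. Service 37; fixed 17; total 54.
{Ashby, Joliet}: service 30 + fixed 28 = 58
{Largo}: P→Largo 8, Q→Largo 10, R→Largo 8, S→Largo 4, T→Largo 11. Service 41; fixed 18; total 59.
{Largo, Ashby, Pell, Joliet}: service 24 + fixed 68 = 92
(All 15 nonempty subsets were checked; Ashby only is lowest.)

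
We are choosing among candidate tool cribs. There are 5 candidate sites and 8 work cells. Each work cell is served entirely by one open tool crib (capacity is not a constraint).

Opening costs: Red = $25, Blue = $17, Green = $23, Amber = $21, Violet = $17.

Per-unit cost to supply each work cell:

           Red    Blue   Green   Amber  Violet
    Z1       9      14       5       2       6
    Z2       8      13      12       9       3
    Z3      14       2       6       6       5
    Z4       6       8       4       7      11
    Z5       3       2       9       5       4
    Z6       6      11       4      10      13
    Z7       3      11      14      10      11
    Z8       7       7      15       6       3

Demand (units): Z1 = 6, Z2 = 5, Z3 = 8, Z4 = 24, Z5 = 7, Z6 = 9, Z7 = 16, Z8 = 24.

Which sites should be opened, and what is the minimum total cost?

For any fixed open set, each work cell goes to its cheapest open site; total = fixed + service.
{Red, Blue, Green, Violet}: Z1→Green 5·6=30, Z2→Violet 3·5=15, Z3→Blue 2·8=16, Z4→Green 4·24=96, Z5→Blue 2·7=14, Z6→Green 4·9=36, Z7→Red 3·16=48, Z8→Violet 3·24=72. Service 327; fixed 82; total 409.
{Red, Blue, Green, Amber, Violet}: Z1→Amber 2·6=12, Z2→Violet 3·5=15, Z3→Blue 2·8=16, Z4→Green 4·24=96, Z5→Blue 2·7=14, Z6→Green 4·9=36, Z7→Red 3·16=48, Z8→Violet 3·24=72. Service 309; fixed 103; total 412.
{Red, Green, Violet}: service 358 + fixed 65 = 423
{Blue}: service 814 + fixed 17 = 831
No other subset beats 409.

Open Red, Blue, Green and Violet; minimum total cost 409.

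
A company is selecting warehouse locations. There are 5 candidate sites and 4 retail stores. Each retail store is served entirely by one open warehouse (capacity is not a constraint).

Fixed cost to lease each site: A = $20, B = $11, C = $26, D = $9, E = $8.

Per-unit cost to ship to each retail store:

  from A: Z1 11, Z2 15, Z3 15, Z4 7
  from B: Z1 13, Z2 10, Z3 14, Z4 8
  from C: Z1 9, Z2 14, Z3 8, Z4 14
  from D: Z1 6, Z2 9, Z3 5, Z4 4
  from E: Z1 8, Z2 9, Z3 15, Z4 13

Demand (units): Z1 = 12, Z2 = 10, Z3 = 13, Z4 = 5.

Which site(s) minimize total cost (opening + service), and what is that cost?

For any fixed open set, each retail store goes to its cheapest open site; total = fixed + service.
{D}: Z1→D 6·12=72, Z2→D 9·10=90, Z3→D 5·13=65, Z4→D 4·5=20. Service 247; fixed 9; total 256.
{D, E}: service 247 + fixed 17 = 264
{B, D}: service 247 + fixed 20 = 267
{A, B, C, D, E}: service 247 + fixed 74 = 321
No other subset beats 256.

Open D only; minimum total cost 256.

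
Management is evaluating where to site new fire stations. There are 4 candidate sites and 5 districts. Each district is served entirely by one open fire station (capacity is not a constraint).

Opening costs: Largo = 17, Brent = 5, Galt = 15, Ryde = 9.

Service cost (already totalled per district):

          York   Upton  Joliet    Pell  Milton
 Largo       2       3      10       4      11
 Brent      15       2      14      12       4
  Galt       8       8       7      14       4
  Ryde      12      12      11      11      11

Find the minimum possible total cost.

For any fixed open set, each district goes to its cheapest open site; total = fixed + service.
{Largo, Brent}: York→Largo 2, Upton→Brent 2, Joliet→Largo 10, Pell→Largo 4, Milton→Brent 4. Service 22; fixed 22; total 44.
{Largo}: service 30 + fixed 17 = 47
{Largo, Galt}: service 20 + fixed 32 = 52
{Largo, Brent, Galt, Ryde}: service 19 + fixed 46 = 65
No other subset beats 44.

Minimum total cost: 44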